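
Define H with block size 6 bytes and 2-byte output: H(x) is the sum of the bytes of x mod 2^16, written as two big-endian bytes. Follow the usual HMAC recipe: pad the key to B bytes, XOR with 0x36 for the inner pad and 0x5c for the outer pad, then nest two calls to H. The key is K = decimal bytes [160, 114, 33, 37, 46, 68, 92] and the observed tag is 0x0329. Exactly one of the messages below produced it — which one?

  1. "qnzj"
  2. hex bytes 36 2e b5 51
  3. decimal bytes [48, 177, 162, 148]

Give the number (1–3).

Key decimal bytes [160, 114, 33, 37, 46, 68, 92] = a0 72 21 25 2e 44 5c is 7 bytes > B = 6, so hash it first: H(key) = 02 26, then zero-pad to 6 bytes: K' = 02 26 00 00 00 00.
K' ⊕ ipad = 34 10 36 36 36 36; K' ⊕ opad = 5e 7a 5c 5c 5c 5c.
m1: inner = H(34 10 36 36 36 36 71 6e 7a 6a) = 02 df; tag = H(5e 7a 5c 5c 5c 5c 02 df) = 0329 ← matches
m2: inner = H(34 10 36 36 36 36 36 2e b5 51) = 02 86; tag = H(5e 7a 5c 5c 5c 5c 02 86) = 02d0
m3: inner = H(34 10 36 36 36 36 30 b1 a2 94) = 03 33; tag = H(5e 7a 5c 5c 5c 5c 03 33) = 027e

1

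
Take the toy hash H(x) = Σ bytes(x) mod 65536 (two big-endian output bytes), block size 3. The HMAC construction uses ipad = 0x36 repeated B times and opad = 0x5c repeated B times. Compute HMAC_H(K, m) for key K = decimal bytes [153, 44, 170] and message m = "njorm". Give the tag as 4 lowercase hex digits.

02b9

Key decimal bytes [153, 44, 170] = 99 2c aa is exactly B = 3 bytes: K' = 99 2c aa.
K' ⊕ ipad = af 1a 9c.  K' ⊕ opad = c5 70 f6.
Inner input = (K'⊕ipad) ∥ m = af 1a 9c ∥ 6e 6a 6f 72 6d.
Inner hash: sum = 175+26+156+110+106+111+114+109 = 907 → 03 8b.
Outer input = (K'⊕opad) ∥ inner = c5 70 f6 ∥ 03 8b.
Outer hash (tag): sum = 197+112+246+3+139 = 697 → 02 b9.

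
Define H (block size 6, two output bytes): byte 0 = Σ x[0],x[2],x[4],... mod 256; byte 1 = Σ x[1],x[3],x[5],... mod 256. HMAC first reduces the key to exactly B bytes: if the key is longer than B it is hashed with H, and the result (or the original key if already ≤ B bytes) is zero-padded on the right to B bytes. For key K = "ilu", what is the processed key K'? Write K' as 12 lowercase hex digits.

696c75000000

Key "ilu" = 69 6c 75 is 3 bytes ≤ B = 6; zero-pad to 6 bytes: K' = 69 6c 75 00 00 00.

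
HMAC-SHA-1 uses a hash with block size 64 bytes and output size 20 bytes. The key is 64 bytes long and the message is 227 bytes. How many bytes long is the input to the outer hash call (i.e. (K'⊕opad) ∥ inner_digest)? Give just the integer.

Key is 64 ≤ 64 bytes, zero-padded: |K'| = 64.
Outer input = (K'⊕opad) ∥ H(inner) → 64 + 20 = 84 bytes.

84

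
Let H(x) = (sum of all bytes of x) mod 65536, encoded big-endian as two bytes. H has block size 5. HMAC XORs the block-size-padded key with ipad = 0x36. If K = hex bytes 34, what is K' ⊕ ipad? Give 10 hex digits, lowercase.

Key hex bytes 34 is 1 byte ≤ B = 5; zero-pad to 5 bytes: K' = 34 00 00 00 00.
XOR each byte with 0x36: 34⊕36=02, 00⊕36=36, 00⊕36=36, 00⊕36=36, 00⊕36=36.

0236363636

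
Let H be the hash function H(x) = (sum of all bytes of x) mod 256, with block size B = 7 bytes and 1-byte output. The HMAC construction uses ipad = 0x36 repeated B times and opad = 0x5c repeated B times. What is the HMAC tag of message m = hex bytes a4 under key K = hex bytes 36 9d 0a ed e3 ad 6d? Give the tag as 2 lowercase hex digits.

44

Key hex bytes 36 9d 0a ed e3 ad 6d is exactly B = 7 bytes: K' = 36 9d 0a ed e3 ad 6d.
K' ⊕ ipad = 00 ab 3c db d5 9b 5b.  K' ⊕ opad = 6a c1 56 b1 bf f1 31.
Inner input = (K'⊕ipad) ∥ m = 00 ab 3c db d5 9b 5b ∥ a4.
Inner hash: sum = 0+171+60+219+213+155+91+164 = 1073; mod 256 = 49 → 31.
Outer input = (K'⊕opad) ∥ inner = 6a c1 56 b1 bf f1 31 ∥ 31.
Outer hash (tag): sum = 106+193+86+177+191+241+49+49 = 1092; mod 256 = 68 → 44.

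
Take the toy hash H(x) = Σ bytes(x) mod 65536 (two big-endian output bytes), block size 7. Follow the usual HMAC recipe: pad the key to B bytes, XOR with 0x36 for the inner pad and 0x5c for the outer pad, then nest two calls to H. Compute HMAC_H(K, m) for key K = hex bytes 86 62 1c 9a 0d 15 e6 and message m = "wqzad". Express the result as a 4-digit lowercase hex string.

03a6

Key hex bytes 86 62 1c 9a 0d 15 e6 is exactly B = 7 bytes: K' = 86 62 1c 9a 0d 15 e6.
K' ⊕ ipad = b0 54 2a ac 3b 23 d0.  K' ⊕ opad = da 3e 40 c6 51 49 ba.
Inner input = (K'⊕ipad) ∥ m = b0 54 2a ac 3b 23 d0 ∥ 77 71 7a 61 64.
Inner hash: sum = 176+84+42+172+59+35+208+119+113+122+97+100 = 1327 → 05 2f.
Outer input = (K'⊕opad) ∥ inner = da 3e 40 c6 51 49 ba ∥ 05 2f.
Outer hash (tag): sum = 218+62+64+198+81+73+186+5+47 = 934 → 03 a6.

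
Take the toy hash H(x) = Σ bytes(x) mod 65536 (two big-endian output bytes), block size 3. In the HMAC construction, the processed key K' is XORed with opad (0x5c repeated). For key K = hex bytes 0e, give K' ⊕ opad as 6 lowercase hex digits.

Key hex bytes 0e is 1 byte ≤ B = 3; zero-pad to 3 bytes: K' = 0e 00 00.
XOR each byte with 0x5c: 0e⊕5c=52, 00⊕5c=5c, 00⊕5c=5c.

525c5c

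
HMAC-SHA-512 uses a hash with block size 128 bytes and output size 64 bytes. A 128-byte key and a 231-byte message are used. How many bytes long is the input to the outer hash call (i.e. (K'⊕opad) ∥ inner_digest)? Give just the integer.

192

Key is 128 ≤ 128 bytes, zero-padded: |K'| = 128.
Outer input = (K'⊕opad) ∥ H(inner) → 128 + 64 = 192 bytes.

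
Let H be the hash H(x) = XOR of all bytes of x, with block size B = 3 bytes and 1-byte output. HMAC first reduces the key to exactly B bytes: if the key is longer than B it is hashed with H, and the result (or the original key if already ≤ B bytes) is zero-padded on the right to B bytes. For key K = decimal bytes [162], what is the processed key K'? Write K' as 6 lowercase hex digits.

Key decimal bytes [162] = a2 is 1 byte ≤ B = 3; zero-pad to 3 bytes: K' = a2 00 00.

a20000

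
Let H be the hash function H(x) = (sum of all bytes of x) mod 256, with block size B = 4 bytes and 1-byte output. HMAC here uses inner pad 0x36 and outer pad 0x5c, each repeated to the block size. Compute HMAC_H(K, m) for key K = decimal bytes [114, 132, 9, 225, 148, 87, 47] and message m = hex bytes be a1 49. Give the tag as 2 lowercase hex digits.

d0

Key decimal bytes [114, 132, 9, 225, 148, 87, 47] = 72 84 09 e1 94 57 2f is 7 bytes > B = 4, so hash it first: H(key) = fa, then zero-pad to 4 bytes: K' = fa 00 00 00.
K' ⊕ ipad = cc 36 36 36.  K' ⊕ opad = a6 5c 5c 5c.
Inner input = (K'⊕ipad) ∥ m = cc 36 36 36 ∥ be a1 49.
Inner hash: sum = 204+54+54+54+190+161+73 = 790; mod 256 = 22 → 16.
Outer input = (K'⊕opad) ∥ inner = a6 5c 5c 5c ∥ 16.
Outer hash (tag): sum = 166+92+92+92+22 = 464; mod 256 = 208 → d0.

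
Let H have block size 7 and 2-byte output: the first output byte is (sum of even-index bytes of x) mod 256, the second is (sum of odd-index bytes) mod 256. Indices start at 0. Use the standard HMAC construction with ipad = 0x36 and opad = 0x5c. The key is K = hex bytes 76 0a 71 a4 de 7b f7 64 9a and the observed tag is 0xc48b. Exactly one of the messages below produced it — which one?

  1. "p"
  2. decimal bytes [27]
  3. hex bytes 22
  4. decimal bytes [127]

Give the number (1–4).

4

Key hex bytes 76 0a 71 a4 de 7b f7 64 9a is 9 bytes > B = 7, so hash it first: H(key) = 56 8d, then zero-pad to 7 bytes: K' = 56 8d 00 00 00 00 00.
K' ⊕ ipad = 60 bb 36 36 36 36 36; K' ⊕ opad = 0a d1 5c 5c 5c 5c 5c.
m1: inner = H(60 bb 36 36 36 36 36 70) = 02 97; tag = H(0a d1 5c 5c 5c 5c 5c 02 97) = b58b
m2: inner = H(60 bb 36 36 36 36 36 1b) = 02 42; tag = H(0a d1 5c 5c 5c 5c 5c 02 42) = 608b
m3: inner = H(60 bb 36 36 36 36 36 22) = 02 49; tag = H(0a d1 5c 5c 5c 5c 5c 02 49) = 678b
m4: inner = H(60 bb 36 36 36 36 36 7f) = 02 a6; tag = H(0a d1 5c 5c 5c 5c 5c 02 a6) = c48b ← matches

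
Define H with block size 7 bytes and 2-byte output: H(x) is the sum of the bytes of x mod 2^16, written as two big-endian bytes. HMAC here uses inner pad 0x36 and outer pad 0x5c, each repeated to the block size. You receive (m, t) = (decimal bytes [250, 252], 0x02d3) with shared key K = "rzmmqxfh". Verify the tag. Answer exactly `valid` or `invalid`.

Key "rzmmqxfh" = 72 7a 6d 6d 71 78 66 68 is 8 bytes > B = 7, so hash it first: H(key) = 03 7d, then zero-pad to 7 bytes: K' = 03 7d 00 00 00 00 00.
K' ⊕ ipad = 35 4b 36 36 36 36 36; K' ⊕ opad = 5f 21 5c 5c 5c 5c 5c.
Inner hash: sum = 53+75+54+54+54+54+54+250+252 = 900 → 03 84.
Outer hash (recomputed tag): sum = 95+33+92+92+92+92+92+3+132 = 723 → 02 d3.
Recomputed tag = 02d3; claimed = 02d3 → match.

valid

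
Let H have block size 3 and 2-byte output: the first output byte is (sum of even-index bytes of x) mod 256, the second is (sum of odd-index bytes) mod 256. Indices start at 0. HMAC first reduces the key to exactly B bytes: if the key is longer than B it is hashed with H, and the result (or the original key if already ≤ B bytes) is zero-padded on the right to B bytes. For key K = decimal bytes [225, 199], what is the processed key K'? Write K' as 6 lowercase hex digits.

Key decimal bytes [225, 199] = e1 c7 is 2 bytes ≤ B = 3; zero-pad to 3 bytes: K' = e1 c7 00.

e1c700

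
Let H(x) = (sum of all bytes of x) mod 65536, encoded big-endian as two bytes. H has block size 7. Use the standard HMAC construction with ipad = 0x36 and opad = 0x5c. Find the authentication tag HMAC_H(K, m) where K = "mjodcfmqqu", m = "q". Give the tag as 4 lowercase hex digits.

0342

Key "mjodcfmqqu" = 6d 6a 6f 64 63 66 6d 71 71 75 is 10 bytes > B = 7, so hash it first: H(key) = 04 37, then zero-pad to 7 bytes: K' = 04 37 00 00 00 00 00.
K' ⊕ ipad = 32 01 36 36 36 36 36.  K' ⊕ opad = 58 6b 5c 5c 5c 5c 5c.
Inner input = (K'⊕ipad) ∥ m = 32 01 36 36 36 36 36 ∥ 71.
Inner hash: sum = 50+1+54+54+54+54+54+113 = 434 → 01 b2.
Outer input = (K'⊕opad) ∥ inner = 58 6b 5c 5c 5c 5c 5c ∥ 01 b2.
Outer hash (tag): sum = 88+107+92+92+92+92+92+1+178 = 834 → 03 42.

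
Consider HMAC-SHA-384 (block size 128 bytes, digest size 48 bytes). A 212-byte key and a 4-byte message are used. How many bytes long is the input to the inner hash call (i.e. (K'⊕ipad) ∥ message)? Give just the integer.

132

Key is 212 > 128 bytes, so it is hashed to 48 bytes then zero-padded to 128: |K'| = 128.
Inner input = (K'⊕ipad) ∥ m → 128 + 4 = 132 bytes.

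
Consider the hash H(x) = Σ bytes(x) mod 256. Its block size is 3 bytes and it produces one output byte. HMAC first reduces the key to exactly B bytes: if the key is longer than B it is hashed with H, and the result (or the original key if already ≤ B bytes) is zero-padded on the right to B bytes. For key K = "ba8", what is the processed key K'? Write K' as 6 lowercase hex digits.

626138

Key "ba8" = 62 61 38 is exactly B = 3 bytes: K' = 62 61 38.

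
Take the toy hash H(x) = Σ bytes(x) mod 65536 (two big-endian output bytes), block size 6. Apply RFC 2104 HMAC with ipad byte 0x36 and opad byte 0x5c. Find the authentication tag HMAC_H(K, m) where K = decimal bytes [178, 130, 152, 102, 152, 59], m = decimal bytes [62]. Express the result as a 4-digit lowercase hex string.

Key decimal bytes [178, 130, 152, 102, 152, 59] = b2 82 98 66 98 3b is exactly B = 6 bytes: K' = b2 82 98 66 98 3b.
K' ⊕ ipad = 84 b4 ae 50 ae 0d.  K' ⊕ opad = ee de c4 3a c4 67.
Inner input = (K'⊕ipad) ∥ m = 84 b4 ae 50 ae 0d ∥ 3e.
Inner hash: sum = 132+180+174+80+174+13+62 = 815 → 03 2f.
Outer input = (K'⊕opad) ∥ inner = ee de c4 3a c4 67 ∥ 03 2f.
Outer hash (tag): sum = 238+222+196+58+196+103+3+47 = 1063 → 04 27.

0427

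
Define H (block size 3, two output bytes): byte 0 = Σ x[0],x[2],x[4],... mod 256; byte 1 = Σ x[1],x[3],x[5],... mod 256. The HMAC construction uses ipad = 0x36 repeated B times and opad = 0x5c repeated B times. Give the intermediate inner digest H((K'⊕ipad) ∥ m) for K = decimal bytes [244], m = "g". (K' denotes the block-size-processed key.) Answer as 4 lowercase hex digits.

f89d

Key decimal bytes [244] = f4 is 1 byte ≤ B = 3; zero-pad to 3 bytes: K' = f4 00 00.
K' ⊕ ipad = c2 36 36.
Inner input = c2 36 36 ∥ 67.
Inner hash: even-index sum = 248 mod 256 = 248; odd-index sum = 157 mod 256 = 157 → f8 9d.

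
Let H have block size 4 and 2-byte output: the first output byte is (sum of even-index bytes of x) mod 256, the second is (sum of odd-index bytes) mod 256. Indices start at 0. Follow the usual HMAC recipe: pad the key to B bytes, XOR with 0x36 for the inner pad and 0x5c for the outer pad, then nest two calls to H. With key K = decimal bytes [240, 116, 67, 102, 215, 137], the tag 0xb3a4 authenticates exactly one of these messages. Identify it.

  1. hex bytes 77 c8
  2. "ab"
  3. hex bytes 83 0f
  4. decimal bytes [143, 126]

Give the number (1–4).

Key decimal bytes [240, 116, 67, 102, 215, 137] = f0 74 43 66 d7 89 is 6 bytes > B = 4, so hash it first: H(key) = 0a 63, then zero-pad to 4 bytes: K' = 0a 63 00 00.
K' ⊕ ipad = 3c 55 36 36; K' ⊕ opad = 56 3f 5c 5c.
m1: inner = H(3c 55 36 36 77 c8) = e9 53; tag = H(56 3f 5c 5c e9 53) = 9bee
m2: inner = H(3c 55 36 36 61 62) = d3 ed; tag = H(56 3f 5c 5c d3 ed) = 8588
m3: inner = H(3c 55 36 36 83 0f) = f5 9a; tag = H(56 3f 5c 5c f5 9a) = a735
m4: inner = H(3c 55 36 36 8f 7e) = 01 09; tag = H(56 3f 5c 5c 01 09) = b3a4 ← matches

4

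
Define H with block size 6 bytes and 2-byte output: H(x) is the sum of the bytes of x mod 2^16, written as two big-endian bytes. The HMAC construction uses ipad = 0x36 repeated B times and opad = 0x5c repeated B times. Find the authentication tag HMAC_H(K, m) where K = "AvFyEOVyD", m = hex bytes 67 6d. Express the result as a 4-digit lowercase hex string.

Key "AvFyEOVyD" = 41 76 46 79 45 4f 56 79 44 is 9 bytes > B = 6, so hash it first: H(key) = 03 1d, then zero-pad to 6 bytes: K' = 03 1d 00 00 00 00.
K' ⊕ ipad = 35 2b 36 36 36 36.  K' ⊕ opad = 5f 41 5c 5c 5c 5c.
Inner input = (K'⊕ipad) ∥ m = 35 2b 36 36 36 36 ∥ 67 6d.
Inner hash: sum = 53+43+54+54+54+54+103+109 = 524 → 02 0c.
Outer input = (K'⊕opad) ∥ inner = 5f 41 5c 5c 5c 5c ∥ 02 0c.
Outer hash (tag): sum = 95+65+92+92+92+92+2+12 = 542 → 02 1e.

021e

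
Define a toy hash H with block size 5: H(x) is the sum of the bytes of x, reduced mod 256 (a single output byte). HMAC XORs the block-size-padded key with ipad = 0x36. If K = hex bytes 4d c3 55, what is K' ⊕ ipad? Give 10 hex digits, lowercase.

Key hex bytes 4d c3 55 is 3 bytes ≤ B = 5; zero-pad to 5 bytes: K' = 4d c3 55 00 00.
XOR each byte with 0x36: 4d⊕36=7b, c3⊕36=f5, 55⊕36=63, 00⊕36=36, 00⊕36=36.

7bf5633636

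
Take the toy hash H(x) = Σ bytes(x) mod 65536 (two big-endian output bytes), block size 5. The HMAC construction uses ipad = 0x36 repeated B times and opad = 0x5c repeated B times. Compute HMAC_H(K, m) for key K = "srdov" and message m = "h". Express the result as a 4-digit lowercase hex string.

Key "srdov" = 73 72 64 6f 76 is exactly B = 5 bytes: K' = 73 72 64 6f 76.
K' ⊕ ipad = 45 44 52 59 40.  K' ⊕ opad = 2f 2e 38 33 2a.
Inner input = (K'⊕ipad) ∥ m = 45 44 52 59 40 ∥ 68.
Inner hash: sum = 69+68+82+89+64+104 = 476 → 01 dc.
Outer input = (K'⊕opad) ∥ inner = 2f 2e 38 33 2a ∥ 01 dc.
Outer hash (tag): sum = 47+46+56+51+42+1+220 = 463 → 01 cf.

01cf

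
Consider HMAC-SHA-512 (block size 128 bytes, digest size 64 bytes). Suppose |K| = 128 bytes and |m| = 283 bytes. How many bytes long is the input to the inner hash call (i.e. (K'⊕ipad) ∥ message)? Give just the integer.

Key is 128 ≤ 128 bytes, zero-padded: |K'| = 128.
Inner input = (K'⊕ipad) ∥ m → 128 + 283 = 411 bytes.

411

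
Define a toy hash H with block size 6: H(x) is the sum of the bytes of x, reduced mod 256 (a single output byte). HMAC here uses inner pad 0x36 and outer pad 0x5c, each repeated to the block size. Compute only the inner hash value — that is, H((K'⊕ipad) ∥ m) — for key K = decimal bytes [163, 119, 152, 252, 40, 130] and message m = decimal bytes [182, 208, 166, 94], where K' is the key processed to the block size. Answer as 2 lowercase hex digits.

Key decimal bytes [163, 119, 152, 252, 40, 130] = a3 77 98 fc 28 82 is exactly B = 6 bytes: K' = a3 77 98 fc 28 82.
K' ⊕ ipad = 95 41 ae ca 1e b4.
Inner input = 95 41 ae ca 1e b4 ∥ b6 d0 a6 5e.
Inner hash: sum = 149+65+174+202+30+180+182+208+166+94 = 1450; mod 256 = 170 → aa.

aa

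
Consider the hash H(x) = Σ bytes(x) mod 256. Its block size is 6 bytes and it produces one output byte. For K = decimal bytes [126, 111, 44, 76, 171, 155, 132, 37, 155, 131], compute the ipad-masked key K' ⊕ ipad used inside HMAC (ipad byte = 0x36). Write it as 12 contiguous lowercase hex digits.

443636363636

Key decimal bytes [126, 111, 44, 76, 171, 155, 132, 37, 155, 131] = 7e 6f 2c 4c ab 9b 84 25 9b 83 is 10 bytes > B = 6, so hash it first: H(key) = 72, then zero-pad to 6 bytes: K' = 72 00 00 00 00 00.
XOR each byte with 0x36: 72⊕36=44, 00⊕36=36, 00⊕36=36, 00⊕36=36, 00⊕36=36, 00⊕36=36.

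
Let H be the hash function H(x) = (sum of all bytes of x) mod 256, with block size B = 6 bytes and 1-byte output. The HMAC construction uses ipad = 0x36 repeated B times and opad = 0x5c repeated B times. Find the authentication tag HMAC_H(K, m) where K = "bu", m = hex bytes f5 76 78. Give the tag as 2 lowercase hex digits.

Key "bu" = 62 75 is 2 bytes ≤ B = 6; zero-pad to 6 bytes: K' = 62 75 00 00 00 00.
K' ⊕ ipad = 54 43 36 36 36 36.  K' ⊕ opad = 3e 29 5c 5c 5c 5c.
Inner input = (K'⊕ipad) ∥ m = 54 43 36 36 36 36 ∥ f5 76 78.
Inner hash: sum = 84+67+54+54+54+54+245+118+120 = 850; mod 256 = 82 → 52.
Outer input = (K'⊕opad) ∥ inner = 3e 29 5c 5c 5c 5c ∥ 52.
Outer hash (tag): sum = 62+41+92+92+92+92+82 = 553; mod 256 = 41 → 29.

29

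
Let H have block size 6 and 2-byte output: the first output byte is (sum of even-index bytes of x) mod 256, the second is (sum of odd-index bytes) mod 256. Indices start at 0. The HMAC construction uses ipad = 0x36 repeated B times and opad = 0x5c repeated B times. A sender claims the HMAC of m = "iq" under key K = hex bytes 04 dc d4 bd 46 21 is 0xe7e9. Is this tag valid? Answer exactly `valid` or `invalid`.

Key hex bytes 04 dc d4 bd 46 21 is exactly B = 6 bytes: K' = 04 dc d4 bd 46 21.
K' ⊕ ipad = 32 ea e2 8b 70 17; K' ⊕ opad = 58 80 88 e1 1a 7d.
Inner hash: even-index sum = 493 mod 256 = 237; odd-index sum = 509 mod 256 = 253 → ed fd.
Outer hash (recomputed tag): even-index sum = 487 mod 256 = 231; odd-index sum = 731 mod 256 = 219 → e7 db.
Recomputed tag = e7db; claimed = e7e9 → mismatch.

invalid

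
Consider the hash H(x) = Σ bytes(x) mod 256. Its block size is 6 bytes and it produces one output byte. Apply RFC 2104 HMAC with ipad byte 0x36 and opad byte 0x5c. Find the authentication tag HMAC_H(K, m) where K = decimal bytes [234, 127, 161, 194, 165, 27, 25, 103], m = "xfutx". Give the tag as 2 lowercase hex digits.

a3

Key decimal bytes [234, 127, 161, 194, 165, 27, 25, 103] = ea 7f a1 c2 a5 1b 19 67 is 8 bytes > B = 6, so hash it first: H(key) = 0c, then zero-pad to 6 bytes: K' = 0c 00 00 00 00 00.
K' ⊕ ipad = 3a 36 36 36 36 36.  K' ⊕ opad = 50 5c 5c 5c 5c 5c.
Inner input = (K'⊕ipad) ∥ m = 3a 36 36 36 36 36 ∥ 78 66 75 74 78.
Inner hash: sum = 58+54+54+54+54+54+120+102+117+116+120 = 903; mod 256 = 135 → 87.
Outer input = (K'⊕opad) ∥ inner = 50 5c 5c 5c 5c 5c ∥ 87.
Outer hash (tag): sum = 80+92+92+92+92+92+135 = 675; mod 256 = 163 → a3.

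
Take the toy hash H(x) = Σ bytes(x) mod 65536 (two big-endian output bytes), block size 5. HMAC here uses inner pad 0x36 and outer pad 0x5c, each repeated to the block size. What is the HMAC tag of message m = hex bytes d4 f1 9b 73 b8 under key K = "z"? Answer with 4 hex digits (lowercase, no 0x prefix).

0249

Key "z" = 7a is 1 byte ≤ B = 5; zero-pad to 5 bytes: K' = 7a 00 00 00 00.
K' ⊕ ipad = 4c 36 36 36 36.  K' ⊕ opad = 26 5c 5c 5c 5c.
Inner input = (K'⊕ipad) ∥ m = 4c 36 36 36 36 ∥ d4 f1 9b 73 b8.
Inner hash: sum = 76+54+54+54+54+212+241+155+115+184 = 1199 → 04 af.
Outer input = (K'⊕opad) ∥ inner = 26 5c 5c 5c 5c ∥ 04 af.
Outer hash (tag): sum = 38+92+92+92+92+4+175 = 585 → 02 49.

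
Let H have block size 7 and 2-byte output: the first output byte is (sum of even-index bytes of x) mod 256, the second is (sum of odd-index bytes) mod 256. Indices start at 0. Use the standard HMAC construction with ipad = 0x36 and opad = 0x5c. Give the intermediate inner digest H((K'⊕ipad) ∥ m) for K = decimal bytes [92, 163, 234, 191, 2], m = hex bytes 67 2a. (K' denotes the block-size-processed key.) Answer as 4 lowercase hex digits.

dabb

Key decimal bytes [92, 163, 234, 191, 2] = 5c a3 ea bf 02 is 5 bytes ≤ B = 7; zero-pad to 7 bytes: K' = 5c a3 ea bf 02 00 00.
K' ⊕ ipad = 6a 95 dc 89 34 36 36.
Inner input = 6a 95 dc 89 34 36 36 ∥ 67 2a.
Inner hash: even-index sum = 474 mod 256 = 218; odd-index sum = 443 mod 256 = 187 → da bb.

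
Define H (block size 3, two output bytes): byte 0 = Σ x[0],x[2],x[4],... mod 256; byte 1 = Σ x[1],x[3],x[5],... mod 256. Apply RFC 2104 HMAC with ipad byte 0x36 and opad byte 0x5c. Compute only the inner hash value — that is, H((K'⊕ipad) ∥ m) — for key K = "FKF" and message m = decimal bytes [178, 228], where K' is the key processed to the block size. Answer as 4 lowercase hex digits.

Key "FKF" = 46 4b 46 is exactly B = 3 bytes: K' = 46 4b 46.
K' ⊕ ipad = 70 7d 70.
Inner input = 70 7d 70 ∥ b2 e4.
Inner hash: even-index sum = 452 mod 256 = 196; odd-index sum = 303 mod 256 = 47 → c4 2f.

c42f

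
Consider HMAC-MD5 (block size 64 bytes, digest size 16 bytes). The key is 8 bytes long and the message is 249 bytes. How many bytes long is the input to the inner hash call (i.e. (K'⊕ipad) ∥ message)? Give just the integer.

313

Key is 8 ≤ 64 bytes, zero-padded: |K'| = 64.
Inner input = (K'⊕ipad) ∥ m → 64 + 249 = 313 bytes.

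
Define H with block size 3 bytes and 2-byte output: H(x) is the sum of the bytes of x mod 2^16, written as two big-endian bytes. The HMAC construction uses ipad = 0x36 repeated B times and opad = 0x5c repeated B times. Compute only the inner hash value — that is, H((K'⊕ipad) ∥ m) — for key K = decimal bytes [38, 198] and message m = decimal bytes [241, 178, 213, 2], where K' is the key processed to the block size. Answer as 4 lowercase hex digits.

Key decimal bytes [38, 198] = 26 c6 is 2 bytes ≤ B = 3; zero-pad to 3 bytes: K' = 26 c6 00.
K' ⊕ ipad = 10 f0 36.
Inner input = 10 f0 36 ∥ f1 b2 d5 02.
Inner hash: sum = 16+240+54+241+178+213+2 = 944 → 03 b0.

03b0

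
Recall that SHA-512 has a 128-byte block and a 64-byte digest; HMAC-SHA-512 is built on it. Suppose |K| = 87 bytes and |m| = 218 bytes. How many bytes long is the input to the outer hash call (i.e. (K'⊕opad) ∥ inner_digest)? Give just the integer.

192

Key is 87 ≤ 128 bytes, zero-padded: |K'| = 128.
Outer input = (K'⊕opad) ∥ H(inner) → 128 + 64 = 192 bytes.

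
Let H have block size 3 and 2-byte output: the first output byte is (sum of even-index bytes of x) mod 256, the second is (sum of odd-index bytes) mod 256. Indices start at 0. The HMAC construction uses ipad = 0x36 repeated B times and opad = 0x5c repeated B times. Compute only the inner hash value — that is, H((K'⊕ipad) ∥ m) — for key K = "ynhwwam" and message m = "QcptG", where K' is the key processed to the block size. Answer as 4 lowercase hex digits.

Key "ynhwwam" = 79 6e 68 77 77 61 6d is 7 bytes > B = 3, so hash it first: H(key) = c5 46, then zero-pad to 3 bytes: K' = c5 46 00.
K' ⊕ ipad = f3 70 36.
Inner input = f3 70 36 ∥ 51 63 70 74 47.
Inner hash: even-index sum = 512 mod 256 = 0; odd-index sum = 376 mod 256 = 120 → 00 78.

0078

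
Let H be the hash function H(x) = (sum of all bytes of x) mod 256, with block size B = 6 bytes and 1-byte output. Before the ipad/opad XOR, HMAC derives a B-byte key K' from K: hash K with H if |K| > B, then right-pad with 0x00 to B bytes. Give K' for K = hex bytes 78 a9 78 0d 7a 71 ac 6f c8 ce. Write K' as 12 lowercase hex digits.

|K| = 10 > B = 6, so first hash the key.
H(K): sum = 120+169+120+13+122+113+172+111+200+206 = 1346; mod 256 = 66 → 42.
Zero-pad H(K) = 42 to 6 bytes: K' = 42 00 00 00 00 00.

420000000000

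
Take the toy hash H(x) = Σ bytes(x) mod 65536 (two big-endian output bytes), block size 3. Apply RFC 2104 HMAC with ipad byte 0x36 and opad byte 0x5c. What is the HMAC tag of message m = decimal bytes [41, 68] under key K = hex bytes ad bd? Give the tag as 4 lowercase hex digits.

02f8

Key hex bytes ad bd is 2 bytes ≤ B = 3; zero-pad to 3 bytes: K' = ad bd 00.
K' ⊕ ipad = 9b 8b 36.  K' ⊕ opad = f1 e1 5c.
Inner input = (K'⊕ipad) ∥ m = 9b 8b 36 ∥ 29 44.
Inner hash: sum = 155+139+54+41+68 = 457 → 01 c9.
Outer input = (K'⊕opad) ∥ inner = f1 e1 5c ∥ 01 c9.
Outer hash (tag): sum = 241+225+92+1+201 = 760 → 02 f8.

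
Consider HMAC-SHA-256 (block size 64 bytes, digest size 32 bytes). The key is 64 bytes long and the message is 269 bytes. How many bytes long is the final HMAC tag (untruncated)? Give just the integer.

The tag is one SHA-256 digest: 32 bytes.

32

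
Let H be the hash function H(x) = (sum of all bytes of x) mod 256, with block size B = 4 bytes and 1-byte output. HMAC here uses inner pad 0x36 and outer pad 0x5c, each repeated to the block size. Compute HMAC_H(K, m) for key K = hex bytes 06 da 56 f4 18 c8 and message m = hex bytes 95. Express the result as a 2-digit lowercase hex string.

Key hex bytes 06 da 56 f4 18 c8 is 6 bytes > B = 4, so hash it first: H(key) = 0a, then zero-pad to 4 bytes: K' = 0a 00 00 00.
K' ⊕ ipad = 3c 36 36 36.  K' ⊕ opad = 56 5c 5c 5c.
Inner input = (K'⊕ipad) ∥ m = 3c 36 36 36 ∥ 95.
Inner hash: sum = 60+54+54+54+149 = 371; mod 256 = 115 → 73.
Outer input = (K'⊕opad) ∥ inner = 56 5c 5c 5c ∥ 73.
Outer hash (tag): sum = 86+92+92+92+115 = 477; mod 256 = 221 → dd.

dd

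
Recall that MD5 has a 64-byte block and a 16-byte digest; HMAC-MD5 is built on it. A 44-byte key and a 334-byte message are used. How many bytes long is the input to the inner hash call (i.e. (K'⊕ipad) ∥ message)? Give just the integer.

Key is 44 ≤ 64 bytes, zero-padded: |K'| = 64.
Inner input = (K'⊕ipad) ∥ m → 64 + 334 = 398 bytes.

398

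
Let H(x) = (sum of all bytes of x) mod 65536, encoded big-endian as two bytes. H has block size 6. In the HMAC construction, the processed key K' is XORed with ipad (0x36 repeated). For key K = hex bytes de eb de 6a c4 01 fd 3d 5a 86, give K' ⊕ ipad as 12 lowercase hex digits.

Key hex bytes de eb de 6a c4 01 fd 3d 5a 86 is 10 bytes > B = 6, so hash it first: H(key) = 05 f0, then zero-pad to 6 bytes: K' = 05 f0 00 00 00 00.
XOR each byte with 0x36: 05⊕36=33, f0⊕36=c6, 00⊕36=36, 00⊕36=36, 00⊕36=36, 00⊕36=36.

33c636363636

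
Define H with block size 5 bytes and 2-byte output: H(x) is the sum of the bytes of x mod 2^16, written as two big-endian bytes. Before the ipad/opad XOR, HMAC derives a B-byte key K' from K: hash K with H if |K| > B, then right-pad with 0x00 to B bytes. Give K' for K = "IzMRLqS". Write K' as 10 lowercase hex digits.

|K| = 7 > B = 5, so first hash the key.
H(K): sum = 73+122+77+82+76+113+83 = 626 → 02 72.
Zero-pad H(K) = 02 72 to 5 bytes: K' = 02 72 00 00 00.

0272000000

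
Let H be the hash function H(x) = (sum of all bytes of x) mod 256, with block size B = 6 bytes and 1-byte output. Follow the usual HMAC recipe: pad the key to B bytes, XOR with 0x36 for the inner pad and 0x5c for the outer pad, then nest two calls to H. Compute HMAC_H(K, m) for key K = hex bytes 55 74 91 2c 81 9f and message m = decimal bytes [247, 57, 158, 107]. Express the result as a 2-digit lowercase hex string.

Key hex bytes 55 74 91 2c 81 9f is exactly B = 6 bytes: K' = 55 74 91 2c 81 9f.
K' ⊕ ipad = 63 42 a7 1a b7 a9.  K' ⊕ opad = 09 28 cd 70 dd c3.
Inner input = (K'⊕ipad) ∥ m = 63 42 a7 1a b7 a9 ∥ f7 39 9e 6b.
Inner hash: sum = 99+66+167+26+183+169+247+57+158+107 = 1279; mod 256 = 255 → ff.
Outer input = (K'⊕opad) ∥ inner = 09 28 cd 70 dd c3 ∥ ff.
Outer hash (tag): sum = 9+40+205+112+221+195+255 = 1037; mod 256 = 13 → 0d.

0d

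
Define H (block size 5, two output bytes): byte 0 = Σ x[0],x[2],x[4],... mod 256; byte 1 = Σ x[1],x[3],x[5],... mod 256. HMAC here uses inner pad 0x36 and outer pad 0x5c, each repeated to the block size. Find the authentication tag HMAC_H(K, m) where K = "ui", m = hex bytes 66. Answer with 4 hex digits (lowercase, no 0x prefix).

Key "ui" = 75 69 is 2 bytes ≤ B = 5; zero-pad to 5 bytes: K' = 75 69 00 00 00.
K' ⊕ ipad = 43 5f 36 36 36.  K' ⊕ opad = 29 35 5c 5c 5c.
Inner input = (K'⊕ipad) ∥ m = 43 5f 36 36 36 ∥ 66.
Inner hash: even-index sum = 175 mod 256 = 175; odd-index sum = 251 mod 256 = 251 → af fb.
Outer input = (K'⊕opad) ∥ inner = 29 35 5c 5c 5c ∥ af fb.
Outer hash (tag): even-index sum = 476 mod 256 = 220; odd-index sum = 320 mod 256 = 64 → dc 40.

dc40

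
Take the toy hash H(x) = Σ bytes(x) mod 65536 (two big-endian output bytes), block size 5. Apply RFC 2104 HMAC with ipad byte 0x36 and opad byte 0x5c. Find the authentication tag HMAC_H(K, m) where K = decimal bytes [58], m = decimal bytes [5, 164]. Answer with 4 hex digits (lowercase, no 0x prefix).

0264

Key decimal bytes [58] = 3a is 1 byte ≤ B = 5; zero-pad to 5 bytes: K' = 3a 00 00 00 00.
K' ⊕ ipad = 0c 36 36 36 36.  K' ⊕ opad = 66 5c 5c 5c 5c.
Inner input = (K'⊕ipad) ∥ m = 0c 36 36 36 36 ∥ 05 a4.
Inner hash: sum = 12+54+54+54+54+5+164 = 397 → 01 8d.
Outer input = (K'⊕opad) ∥ inner = 66 5c 5c 5c 5c ∥ 01 8d.
Outer hash (tag): sum = 102+92+92+92+92+1+141 = 612 → 02 64.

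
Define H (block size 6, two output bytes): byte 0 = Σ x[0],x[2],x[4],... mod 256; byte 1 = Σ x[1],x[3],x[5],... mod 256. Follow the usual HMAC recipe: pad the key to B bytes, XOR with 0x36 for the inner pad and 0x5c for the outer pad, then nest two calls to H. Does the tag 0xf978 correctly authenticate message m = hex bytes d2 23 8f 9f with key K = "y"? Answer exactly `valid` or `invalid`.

valid

Key "y" = 79 is 1 byte ≤ B = 6; zero-pad to 6 bytes: K' = 79 00 00 00 00 00.
K' ⊕ ipad = 4f 36 36 36 36 36; K' ⊕ opad = 25 5c 5c 5c 5c 5c.
Inner hash: even-index sum = 540 mod 256 = 28; odd-index sum = 356 mod 256 = 100 → 1c 64.
Outer hash (recomputed tag): even-index sum = 249 mod 256 = 249; odd-index sum = 376 mod 256 = 120 → f9 78.
Recomputed tag = f978; claimed = f978 → match.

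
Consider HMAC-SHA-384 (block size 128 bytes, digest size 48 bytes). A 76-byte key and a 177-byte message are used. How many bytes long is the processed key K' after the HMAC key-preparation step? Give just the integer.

Key is 76 ≤ 128 bytes, zero-padded: |K'| = 128.

128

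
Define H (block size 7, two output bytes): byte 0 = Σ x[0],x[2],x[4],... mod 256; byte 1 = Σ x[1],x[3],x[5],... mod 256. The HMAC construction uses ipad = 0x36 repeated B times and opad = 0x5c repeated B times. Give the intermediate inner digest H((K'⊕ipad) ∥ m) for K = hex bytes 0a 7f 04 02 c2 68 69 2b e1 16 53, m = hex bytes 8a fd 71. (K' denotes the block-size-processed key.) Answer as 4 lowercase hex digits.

fa83

Key hex bytes 0a 7f 04 02 c2 68 69 2b e1 16 53 is 11 bytes > B = 7, so hash it first: H(key) = 6d 2a, then zero-pad to 7 bytes: K' = 6d 2a 00 00 00 00 00.
K' ⊕ ipad = 5b 1c 36 36 36 36 36.
Inner input = 5b 1c 36 36 36 36 36 ∥ 8a fd 71.
Inner hash: even-index sum = 506 mod 256 = 250; odd-index sum = 387 mod 256 = 131 → fa 83.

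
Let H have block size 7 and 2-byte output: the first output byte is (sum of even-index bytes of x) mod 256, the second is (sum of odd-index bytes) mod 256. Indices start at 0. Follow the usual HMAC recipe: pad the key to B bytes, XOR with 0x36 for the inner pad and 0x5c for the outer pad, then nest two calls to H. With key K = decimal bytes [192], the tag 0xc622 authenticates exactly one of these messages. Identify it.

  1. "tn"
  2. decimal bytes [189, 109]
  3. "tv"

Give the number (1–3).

3

Key decimal bytes [192] = c0 is 1 byte ≤ B = 7; zero-pad to 7 bytes: K' = c0 00 00 00 00 00 00.
K' ⊕ ipad = f6 36 36 36 36 36 36; K' ⊕ opad = 9c 5c 5c 5c 5c 5c 5c.
m1: inner = H(f6 36 36 36 36 36 36 74 6e) = 06 16; tag = H(9c 5c 5c 5c 5c 5c 5c 06 16) = c61a
m2: inner = H(f6 36 36 36 36 36 36 bd 6d) = 05 5f; tag = H(9c 5c 5c 5c 5c 5c 5c 05 5f) = 0f19
m3: inner = H(f6 36 36 36 36 36 36 74 76) = 0e 16; tag = H(9c 5c 5c 5c 5c 5c 5c 0e 16) = c622 ← matches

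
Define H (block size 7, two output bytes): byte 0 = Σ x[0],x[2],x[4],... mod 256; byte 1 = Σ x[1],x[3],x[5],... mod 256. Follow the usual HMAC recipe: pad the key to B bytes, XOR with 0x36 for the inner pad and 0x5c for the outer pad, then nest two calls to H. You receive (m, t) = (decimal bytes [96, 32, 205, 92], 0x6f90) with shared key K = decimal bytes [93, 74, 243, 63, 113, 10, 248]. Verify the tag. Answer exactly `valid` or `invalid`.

Key decimal bytes [93, 74, 243, 63, 113, 10, 248] = 5d 4a f3 3f 71 0a f8 is exactly B = 7 bytes: K' = 5d 4a f3 3f 71 0a f8.
K' ⊕ ipad = 6b 7c c5 09 47 3c ce; K' ⊕ opad = 01 16 af 63 2d 56 a4.
Inner hash: even-index sum = 705 mod 256 = 193; odd-index sum = 494 mod 256 = 238 → c1 ee.
Outer hash (recomputed tag): even-index sum = 623 mod 256 = 111; odd-index sum = 400 mod 256 = 144 → 6f 90.
Recomputed tag = 6f90; claimed = 6f90 → match.

valid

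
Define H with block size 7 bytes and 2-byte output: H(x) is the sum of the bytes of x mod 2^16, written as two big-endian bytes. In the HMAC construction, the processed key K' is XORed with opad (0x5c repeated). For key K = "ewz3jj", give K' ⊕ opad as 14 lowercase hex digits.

Key "ewz3jj" = 65 77 7a 33 6a 6a is 6 bytes ≤ B = 7; zero-pad to 7 bytes: K' = 65 77 7a 33 6a 6a 00.
XOR each byte with 0x5c: 65⊕5c=39, 77⊕5c=2b, 7a⊕5c=26, 33⊕5c=6f, 6a⊕5c=36, 6a⊕5c=36, 00⊕5c=5c.

392b266f36365c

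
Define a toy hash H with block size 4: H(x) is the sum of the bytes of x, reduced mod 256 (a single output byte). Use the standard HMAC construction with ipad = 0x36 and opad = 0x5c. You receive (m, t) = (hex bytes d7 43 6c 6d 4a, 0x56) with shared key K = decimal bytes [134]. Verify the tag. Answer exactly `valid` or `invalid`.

Key decimal bytes [134] = 86 is 1 byte ≤ B = 4; zero-pad to 4 bytes: K' = 86 00 00 00.
K' ⊕ ipad = b0 36 36 36; K' ⊕ opad = da 5c 5c 5c.
Inner hash: sum = 176+54+54+54+215+67+108+109+74 = 911; mod 256 = 143 → 8f.
Outer hash (recomputed tag): sum = 218+92+92+92+143 = 637; mod 256 = 125 → 7d.
Recomputed tag = 7d; claimed = 56 → mismatch.

invalid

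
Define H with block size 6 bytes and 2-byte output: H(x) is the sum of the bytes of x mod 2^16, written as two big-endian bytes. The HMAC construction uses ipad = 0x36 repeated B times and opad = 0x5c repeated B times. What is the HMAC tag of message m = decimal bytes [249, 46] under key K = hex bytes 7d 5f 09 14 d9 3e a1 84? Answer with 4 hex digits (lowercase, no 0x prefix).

0271

Key hex bytes 7d 5f 09 14 d9 3e a1 84 is 8 bytes > B = 6, so hash it first: H(key) = 03 35, then zero-pad to 6 bytes: K' = 03 35 00 00 00 00.
K' ⊕ ipad = 35 03 36 36 36 36.  K' ⊕ opad = 5f 69 5c 5c 5c 5c.
Inner input = (K'⊕ipad) ∥ m = 35 03 36 36 36 36 ∥ f9 2e.
Inner hash: sum = 53+3+54+54+54+54+249+46 = 567 → 02 37.
Outer input = (K'⊕opad) ∥ inner = 5f 69 5c 5c 5c 5c ∥ 02 37.
Outer hash (tag): sum = 95+105+92+92+92+92+2+55 = 625 → 02 71.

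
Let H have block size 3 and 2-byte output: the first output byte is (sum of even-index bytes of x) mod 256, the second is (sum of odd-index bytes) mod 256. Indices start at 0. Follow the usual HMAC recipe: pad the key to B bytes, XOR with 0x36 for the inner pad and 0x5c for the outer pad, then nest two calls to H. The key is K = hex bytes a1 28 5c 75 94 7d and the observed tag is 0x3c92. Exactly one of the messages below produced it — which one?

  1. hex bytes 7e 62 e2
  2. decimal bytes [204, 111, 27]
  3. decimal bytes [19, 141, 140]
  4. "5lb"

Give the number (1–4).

Key hex bytes a1 28 5c 75 94 7d is 6 bytes > B = 3, so hash it first: H(key) = 91 1a, then zero-pad to 3 bytes: K' = 91 1a 00.
K' ⊕ ipad = a7 2c 36; K' ⊕ opad = cd 46 5c.
m1: inner = H(a7 2c 36 7e 62 e2) = 3f 8c; tag = H(cd 46 5c 3f 8c) = b585
m2: inner = H(a7 2c 36 cc 6f 1b) = 4c 13; tag = H(cd 46 5c 4c 13) = 3c92 ← matches
m3: inner = H(a7 2c 36 13 8d 8c) = 6a cb; tag = H(cd 46 5c 6a cb) = f4b0
m4: inner = H(a7 2c 36 35 6c 62) = 49 c3; tag = H(cd 46 5c 49 c3) = ec8f

2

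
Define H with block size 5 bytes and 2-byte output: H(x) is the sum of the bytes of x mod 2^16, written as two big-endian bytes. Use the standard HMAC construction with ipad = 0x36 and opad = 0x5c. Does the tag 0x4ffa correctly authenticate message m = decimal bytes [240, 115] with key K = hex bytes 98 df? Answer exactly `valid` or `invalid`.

invalid

Key hex bytes 98 df is 2 bytes ≤ B = 5; zero-pad to 5 bytes: K' = 98 df 00 00 00.
K' ⊕ ipad = ae e9 36 36 36; K' ⊕ opad = c4 83 5c 5c 5c.
Inner hash: sum = 174+233+54+54+54+240+115 = 924 → 03 9c.
Outer hash (recomputed tag): sum = 196+131+92+92+92+3+156 = 762 → 02 fa.
Recomputed tag = 02fa; claimed = 4ffa → mismatch.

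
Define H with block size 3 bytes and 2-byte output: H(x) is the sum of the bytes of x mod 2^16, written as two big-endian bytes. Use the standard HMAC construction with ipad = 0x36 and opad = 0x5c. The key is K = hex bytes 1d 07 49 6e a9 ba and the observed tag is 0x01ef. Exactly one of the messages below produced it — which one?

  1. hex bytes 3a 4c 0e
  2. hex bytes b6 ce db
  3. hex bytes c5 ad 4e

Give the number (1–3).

Key hex bytes 1d 07 49 6e a9 ba is 6 bytes > B = 3, so hash it first: H(key) = 02 3e, then zero-pad to 3 bytes: K' = 02 3e 00.
K' ⊕ ipad = 34 08 36; K' ⊕ opad = 5e 62 5c.
m1: inner = H(34 08 36 3a 4c 0e) = 01 06; tag = H(5e 62 5c 01 06) = 0123
m2: inner = H(34 08 36 b6 ce db) = 02 d1; tag = H(5e 62 5c 02 d1) = 01ef ← matches
m3: inner = H(34 08 36 c5 ad 4e) = 02 32; tag = H(5e 62 5c 02 32) = 0150

2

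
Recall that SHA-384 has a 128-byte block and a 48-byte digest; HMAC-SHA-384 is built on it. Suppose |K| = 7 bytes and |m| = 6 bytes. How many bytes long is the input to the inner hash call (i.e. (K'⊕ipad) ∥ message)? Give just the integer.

134

Key is 7 ≤ 128 bytes, zero-padded: |K'| = 128.
Inner input = (K'⊕ipad) ∥ m → 128 + 6 = 134 bytes.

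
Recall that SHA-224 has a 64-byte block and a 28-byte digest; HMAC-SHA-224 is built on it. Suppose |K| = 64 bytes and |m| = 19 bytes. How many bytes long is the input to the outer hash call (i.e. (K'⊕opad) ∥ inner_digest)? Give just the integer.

Key is 64 ≤ 64 bytes, zero-padded: |K'| = 64.
Outer input = (K'⊕opad) ∥ H(inner) → 64 + 28 = 92 bytes.

92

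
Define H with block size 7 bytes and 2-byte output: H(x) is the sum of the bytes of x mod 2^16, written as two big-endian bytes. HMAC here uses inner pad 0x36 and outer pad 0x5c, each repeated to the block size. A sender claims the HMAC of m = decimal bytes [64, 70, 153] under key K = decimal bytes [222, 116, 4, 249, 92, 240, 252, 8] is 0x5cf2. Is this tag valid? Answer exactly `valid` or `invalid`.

Key decimal bytes [222, 116, 4, 249, 92, 240, 252, 8] = de 74 04 f9 5c f0 fc 08 is 8 bytes > B = 7, so hash it first: H(key) = 04 9f, then zero-pad to 7 bytes: K' = 04 9f 00 00 00 00 00.
K' ⊕ ipad = 32 a9 36 36 36 36 36; K' ⊕ opad = 58 c3 5c 5c 5c 5c 5c.
Inner hash: sum = 50+169+54+54+54+54+54+64+70+153 = 776 → 03 08.
Outer hash (recomputed tag): sum = 88+195+92+92+92+92+92+3+8 = 754 → 02 f2.
Recomputed tag = 02f2; claimed = 5cf2 → mismatch.

invalid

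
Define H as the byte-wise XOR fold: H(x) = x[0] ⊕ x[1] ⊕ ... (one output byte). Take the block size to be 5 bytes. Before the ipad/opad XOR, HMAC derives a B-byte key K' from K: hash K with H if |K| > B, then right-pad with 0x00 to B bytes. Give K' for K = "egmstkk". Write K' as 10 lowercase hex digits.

6800000000

|K| = 7 > B = 5, so first hash the key.
H(K): XOR 65⊕67⊕6d⊕73⊕74⊕6b⊕6b = 68.
Zero-pad H(K) = 68 to 5 bytes: K' = 68 00 00 00 00.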